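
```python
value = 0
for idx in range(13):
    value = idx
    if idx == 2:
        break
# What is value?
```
Trace:
  value=0
  value=0, idx=0
  value=1, idx=1
  value=2, idx=2

Final answer: 2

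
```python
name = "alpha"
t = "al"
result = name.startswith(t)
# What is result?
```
Trace:
  name='alpha'
  name='alpha', t='al'
  name='alpha', t='al', result=True

Final answer: True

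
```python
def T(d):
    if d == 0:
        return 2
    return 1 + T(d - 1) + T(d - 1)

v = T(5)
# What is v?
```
Call trace (a repeated sub-call is expanded the first time; later identical calls just restate its return value):
T(d=5)
  T(d=4)
    T(d=3)
      T(d=2)
        T(d=1)
          T(d=0)
          -> return 2
          T(d=0)
          -> return 2
        -> return 5
        T(d=1) -> return 5  (same call as traced above)
      -> return 11
      T(d=2) -> return 11  (same call as traced above)
    -> return 23
    T(d=3) -> return 23  (same call as traced above)
  -> return 47
  T(d=4) -> return 47  (same call as traced above)
-> return 95

Final answer: 95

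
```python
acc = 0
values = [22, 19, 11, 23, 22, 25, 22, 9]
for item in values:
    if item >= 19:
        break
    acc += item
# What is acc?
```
Trace:
  acc=0
  acc=0, item=22

Final answer: 0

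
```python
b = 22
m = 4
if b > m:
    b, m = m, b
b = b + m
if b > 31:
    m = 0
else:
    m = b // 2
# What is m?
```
Trace:
  b=22
  b=22, m=4
  b=4, m=22
  b=26, m=22
  b=26, m=13

Final answer: 13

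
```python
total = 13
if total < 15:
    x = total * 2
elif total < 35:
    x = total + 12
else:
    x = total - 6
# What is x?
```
Trace:
  total=13
  total=13, x=26

Final answer: 26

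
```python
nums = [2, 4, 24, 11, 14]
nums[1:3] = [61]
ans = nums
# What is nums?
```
Trace:
  nums=[2, 4, 24, 11, 14]
  nums=[2, 61, 11, 14]
  nums=[2, 61, 11, 14], ans=[2, 61, 11, 14]

Final answer: [2, 61, 11, 14]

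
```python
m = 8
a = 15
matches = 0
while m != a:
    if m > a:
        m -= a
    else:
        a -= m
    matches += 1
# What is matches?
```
Trace:
  m=8
  m=8, a=15
  m=8, a=15, matches=0
  m=8, a=7, matches=1
  m=1, a=7, matches=2
  m=1, a=6, matches=3
  m=1, a=5, matches=4
  m=1, a=4, matches=5
  m=1, a=3, matches=6
  m=1, a=2, matches=7
  m=1, a=1, matches=8

Final answer: 8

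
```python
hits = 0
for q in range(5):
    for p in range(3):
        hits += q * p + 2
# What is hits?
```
Trace:
  hits=0
  hits=2, q=0, p=0
  hits=4, q=0, p=1
  hits=6, q=0, p=2
  hits=8, q=1, p=0
  hits=11, q=1, p=1
  hits=15, q=1, p=2
  hits=17, q=2, p=0
  hits=21, q=2, p=1
  hits=27, q=2, p=2
  hits=29, q=3, p=0
  hits=34, q=3, p=1
  hits=42, q=3, p=2
  hits=44, q=4, p=0
  hits=50, q=4, p=1
  hits=60, q=4, p=2

Final answer: 60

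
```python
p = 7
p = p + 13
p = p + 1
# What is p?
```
Trace:
  p=7
  p=20
  p=21

Final answer: 21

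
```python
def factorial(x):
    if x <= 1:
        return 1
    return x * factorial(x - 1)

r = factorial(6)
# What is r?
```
Call trace:
factorial(x=6)
  factorial(x=5)
    factorial(x=4)
      factorial(x=3)
        factorial(x=2)
          factorial(x=1)
          -> return 1
        -> return 2
      -> return 6
    -> return 24
  -> return 120
-> return 720

Final answer: 720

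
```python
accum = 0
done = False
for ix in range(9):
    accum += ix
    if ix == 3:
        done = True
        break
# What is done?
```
Trace:
  accum=0
  accum=0, done=False
  accum=0, done=False, ix=0
  accum=1, done=False, ix=1
  accum=3, done=False, ix=2
  accum=6, done=True, ix=3

Final answer: True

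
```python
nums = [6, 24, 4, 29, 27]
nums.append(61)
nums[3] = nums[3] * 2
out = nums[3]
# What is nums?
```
Trace:
  nums=[6, 24, 4, 29, 27]
  nums=[6, 24, 4, 29, 27, 61]
  nums=[6, 24, 4, 58, 27, 61]
  nums=[6, 24, 4, 58, 27, 61], out=58

Final answer: [6, 24, 4, 58, 27, 61]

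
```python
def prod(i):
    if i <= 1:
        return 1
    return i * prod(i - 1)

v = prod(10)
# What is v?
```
Call trace:
prod(i=10)
  prod(i=9)
    prod(i=8)
      prod(i=7)
        prod(i=6)
          prod(i=5)
            prod(i=4)
              prod(i=3)
                prod(i=2)
                  prod(i=1)
                  -> return 1
                -> return 2
              -> return 6
            -> return 24
          -> return 120
        -> return 720
      -> return 5040
    -> return 40320
  -> return 362880
-> return 3628800

Final answer: 3628800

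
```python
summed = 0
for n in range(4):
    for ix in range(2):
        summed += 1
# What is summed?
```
Trace:
  summed=0
  summed=1, n=0, ix=0
  summed=2, n=0, ix=1
  summed=3, n=1, ix=0
  summed=4, n=1, ix=1
  summed=5, n=2, ix=0
  summed=6, n=2, ix=1
  summed=7, n=3, ix=0
  summed=8, n=3, ix=1

Final answer: 8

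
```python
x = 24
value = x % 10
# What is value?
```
Trace:
  x=24
  x=24, value=4

Final answer: 4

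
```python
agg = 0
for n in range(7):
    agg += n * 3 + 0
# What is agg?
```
Trace:
  agg=0
  agg=0, n=0
  agg=3, n=1
  agg=9, n=2
  agg=18, n=3
  agg=30, n=4
  agg=45, n=5
  agg=63, n=6

Final answer: 63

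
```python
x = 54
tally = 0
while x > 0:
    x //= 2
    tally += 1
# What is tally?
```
Trace:
  x=54
  x=54, tally=0
  x=27, tally=1
  x=13, tally=2
  x=6, tally=3
  x=3, tally=4
  x=1, tally=5
  x=0, tally=6

Final answer: 6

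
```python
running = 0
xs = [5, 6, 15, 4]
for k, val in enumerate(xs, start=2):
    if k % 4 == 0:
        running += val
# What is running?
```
Trace:
  running=0
  running=0, k=2, val=5
  running=0, k=3, val=6
  running=15, k=4, val=15
  running=15, k=5, val=4

Final answer: 15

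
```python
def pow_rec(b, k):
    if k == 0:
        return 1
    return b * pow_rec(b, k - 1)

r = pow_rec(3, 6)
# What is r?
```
Call trace:
pow_rec(b=3, k=6)
  pow_rec(b=3, k=5)
    pow_rec(b=3, k=4)
      pow_rec(b=3, k=3)
        pow_rec(b=3, k=2)
          pow_rec(b=3, k=1)
            pow_rec(b=3, k=0)
            -> return 1
          -> return 3
        -> return 9
      -> return 27
    -> return 81
  -> return 243
-> return 729

Final answer: 729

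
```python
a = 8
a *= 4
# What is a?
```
Trace:
  a=8
  a=32

Final answer: 32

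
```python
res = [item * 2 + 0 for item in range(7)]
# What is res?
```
Trace:
  item=0
  item=1
  item=2
  item=3
  item=4
  item=5
  item=6
  res=[0, 2, 4, 6, 8, 10, 12]

Final answer: [0, 2, 4, 6, 8, 10, 12]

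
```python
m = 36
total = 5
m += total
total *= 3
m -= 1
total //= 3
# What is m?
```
Trace:
  m=36
  m=36, total=5
  m=41, total=5
  m=41, total=15
  m=40, total=15
  m=40, total=5

Final answer: 40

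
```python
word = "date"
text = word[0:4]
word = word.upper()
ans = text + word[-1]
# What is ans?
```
Trace:
  word='date'
  word='date', text='date'
  word='DATE', text='date'
  word='DATE', text='date', ans='dateE'

Final answer: 'dateE'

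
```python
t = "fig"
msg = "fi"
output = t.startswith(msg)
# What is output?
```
Trace:
  t='fig'
  t='fig', msg='fi'
  t='fig', msg='fi', output=True

Final answer: True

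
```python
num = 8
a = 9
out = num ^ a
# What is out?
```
Trace:
  num=8
  num=8, a=9
  num=8, a=9, out=1

Final answer: 1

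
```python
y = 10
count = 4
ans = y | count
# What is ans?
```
Trace:
  y=10
  y=10, count=4
  y=10, count=4, ans=14

Final answer: 14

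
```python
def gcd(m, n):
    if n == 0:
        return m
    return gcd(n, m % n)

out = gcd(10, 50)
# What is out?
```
Call trace:
gcd(m=10, n=50)
  gcd(m=50, n=10)
    gcd(m=10, n=0)
    -> return 10
  -> return 10
-> return 10

Final answer: 10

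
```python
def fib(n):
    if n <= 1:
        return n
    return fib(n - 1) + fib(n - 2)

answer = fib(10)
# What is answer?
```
Call trace (a repeated sub-call is expanded the first time; later identical calls just restate its return value):
fib(n=10)
  fib(n=9)
    fib(n=8)
      fib(n=7)
        fib(n=6)
          fib(n=5)
            fib(n=4)
              fib(n=3)
                fib(n=2)
                  fib(n=1)
                  -> return 1
                  fib(n=0)
                  -> return 0
                -> return 1
                fib(n=1)
                -> return 1
              -> return 2
              fib(n=2) -> return 1  (same call as traced above)
            -> return 3
            fib(n=3) -> return 2  (same call as traced above)
          -> return 5
          fib(n=4) -> return 3  (same call as traced above)
        -> return 8
        fib(n=5) -> return 5  (same call as traced above)
      -> return 13
      fib(n=6) -> return 8  (same call as traced above)
    -> return 21
    fib(n=7) -> return 13  (same call as traced above)
  -> return 34
  fib(n=8) -> return 21  (same call as traced above)
-> return 55

Final answer: 55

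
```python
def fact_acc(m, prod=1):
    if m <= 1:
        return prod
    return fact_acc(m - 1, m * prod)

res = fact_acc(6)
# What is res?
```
Call trace:
fact_acc(m=6, prod=1)
  fact_acc(m=5, prod=6)
    fact_acc(m=4, prod=30)
      fact_acc(m=3, prod=120)
        fact_acc(m=2, prod=360)
          fact_acc(m=1, prod=720)
          -> return 720
        -> return 720
      -> return 720
    -> return 720
  -> return 720
-> return 720

Final answer: 720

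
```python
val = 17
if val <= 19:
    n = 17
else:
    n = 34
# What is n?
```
Trace:
  val=17
  val=17, n=17

Final answer: 17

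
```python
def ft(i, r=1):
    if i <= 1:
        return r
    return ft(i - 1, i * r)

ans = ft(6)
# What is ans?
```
Call trace:
ft(i=6, r=1)
  ft(i=5, r=6)
    ft(i=4, r=30)
      ft(i=3, r=120)
        ft(i=2, r=360)
          ft(i=1, r=720)
          -> return 720
        -> return 720
      -> return 720
    -> return 720
  -> return 720
-> return 720

Final answer: 720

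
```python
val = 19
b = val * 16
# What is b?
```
Trace:
  val=19
  val=19, b=304

Final answer: 304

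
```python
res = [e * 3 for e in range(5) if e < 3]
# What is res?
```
Trace:
  e=0
  e=1
  e=2
  e=3
  e=4
  res=[0, 3, 6]

Final answer: [0, 3, 6]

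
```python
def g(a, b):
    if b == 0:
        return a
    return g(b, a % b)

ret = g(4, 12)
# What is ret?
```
Call trace:
g(a=4, b=12)
  g(a=12, b=4)
    g(a=4, b=0)
    -> return 4
  -> return 4
-> return 4

Final answer: 4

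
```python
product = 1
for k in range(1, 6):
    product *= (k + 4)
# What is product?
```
Trace:
  product=1
  product=5, k=1
  product=30, k=2
  product=210, k=3
  product=1680, k=4
  product=15120, k=5

Final answer: 15120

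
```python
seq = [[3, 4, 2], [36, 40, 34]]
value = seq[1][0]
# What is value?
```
Trace:
  seq=[[3, 4, 2], [36, 40, 34]]
  seq=[[3, 4, 2], [36, 40, 34]], value=36

Final answer: 36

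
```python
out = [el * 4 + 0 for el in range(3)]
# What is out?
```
Trace:
  el=0
  el=1
  el=2
  out=[0, 4, 8]

Final answer: [0, 4, 8]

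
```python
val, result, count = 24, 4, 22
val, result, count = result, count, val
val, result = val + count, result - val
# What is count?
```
Trace:
  val=24, result=4, count=22
  val=4, result=22, count=24
  val=28, result=18, count=24

Final answer: 24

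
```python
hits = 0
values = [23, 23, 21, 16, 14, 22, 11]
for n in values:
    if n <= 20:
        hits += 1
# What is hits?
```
Trace:
  hits=0
  hits=0, n=23
  hits=0, n=23
  hits=0, n=21
  hits=1, n=16
  hits=2, n=14
  hits=2, n=22
  hits=3, n=11

Final answer: 3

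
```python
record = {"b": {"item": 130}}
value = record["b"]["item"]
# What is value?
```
Trace:
  record={'b': {'item': 130}}
  record={'b': {'item': 130}}, value=130

Final answer: 130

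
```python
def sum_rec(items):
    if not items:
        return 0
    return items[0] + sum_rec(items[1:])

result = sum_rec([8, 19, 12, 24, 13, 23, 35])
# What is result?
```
Call trace:
sum_rec(items=[8, 19, 12, 24, 13, 23, 35])
  sum_rec(items=[19, 12, 24, 13, 23, 35])
    sum_rec(items=[12, 24, 13, 23, 35])
      sum_rec(items=[24, 13, 23, 35])
        sum_rec(items=[13, 23, 35])
          sum_rec(items=[23, 35])
            sum_rec(items=[35])
              sum_rec(items=[])
              -> return 0
            -> return 35
          -> return 58
        -> return 71
      -> return 95
    -> return 107
  -> return 126
-> return 134

Final answer: 134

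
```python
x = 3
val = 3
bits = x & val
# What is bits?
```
Trace:
  x=3
  x=3, val=3
  x=3, val=3, bits=3

Final answer: 3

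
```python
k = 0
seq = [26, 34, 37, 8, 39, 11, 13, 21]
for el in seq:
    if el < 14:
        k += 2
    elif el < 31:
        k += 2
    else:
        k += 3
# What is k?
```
Trace:
  k=0
  k=2, el=26
  k=5, el=34
  k=8, el=37
  k=10, el=8
  k=13, el=39
  k=15, el=11
  k=17, el=13
  k=19, el=21

Final answer: 19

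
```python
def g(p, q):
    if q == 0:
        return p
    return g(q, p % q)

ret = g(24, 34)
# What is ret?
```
Call trace:
g(p=24, q=34)
  g(p=34, q=24)
    g(p=24, q=10)
      g(p=10, q=4)
        g(p=4, q=2)
          g(p=2, q=0)
          -> return 2
        -> return 2
      -> return 2
    -> return 2
  -> return 2
-> return 2

Final answer: 2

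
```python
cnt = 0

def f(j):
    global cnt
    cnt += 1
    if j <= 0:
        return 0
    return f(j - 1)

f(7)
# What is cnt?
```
Call trace:
f(j=7)
  f(j=6)
    f(j=5)
      f(j=4)
        f(j=3)
          f(j=2)
            f(j=1)
              f(j=0)
              -> return 0
            -> return 0
          -> return 0
        -> return 0
      -> return 0
    -> return 0
  -> return 0
-> return 0

cnt is incremented once per call. f is entered once for each j = 7, 6, 5, 4, 3, 2, 1, 0 (the j <= 0 call returns without recursing), i.e. 7 + 1 calls.
cnt = 8

Final answer: 8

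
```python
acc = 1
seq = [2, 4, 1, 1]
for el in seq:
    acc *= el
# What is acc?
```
Trace:
  acc=1
  acc=2, el=2
  acc=8, el=4
  acc=8, el=1
  acc=8, el=1

Final answer: 8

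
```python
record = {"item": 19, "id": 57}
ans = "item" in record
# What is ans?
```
Trace:
  record={'item': 19, 'id': 57}
  record={'item': 19, 'id': 57}, ans=True

Final answer: True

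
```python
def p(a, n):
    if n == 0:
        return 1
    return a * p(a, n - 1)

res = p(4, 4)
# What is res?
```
Call trace:
p(a=4, n=4)
  p(a=4, n=3)
    p(a=4, n=2)
      p(a=4, n=1)
        p(a=4, n=0)
        -> return 1
      -> return 4
    -> return 16
  -> return 64
-> return 256

Final answer: 256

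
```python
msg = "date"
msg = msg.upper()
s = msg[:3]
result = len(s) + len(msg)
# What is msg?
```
Trace:
  msg='date'
  msg='DATE'
  msg='DATE', s='DAT'
  msg='DATE', s='DAT', result=7

Final answer: 'DATE'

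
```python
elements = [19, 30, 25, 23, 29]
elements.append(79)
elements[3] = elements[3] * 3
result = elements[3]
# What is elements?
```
Trace:
  elements=[19, 30, 25, 23, 29]
  elements=[19, 30, 25, 23, 29, 79]
  elements=[19, 30, 25, 69, 29, 79]
  elements=[19, 30, 25, 69, 29, 79], result=69

Final answer: [19, 30, 25, 69, 29, 79]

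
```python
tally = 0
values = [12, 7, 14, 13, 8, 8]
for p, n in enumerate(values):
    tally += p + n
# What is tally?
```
Trace:
  tally=0
  tally=12, p=0, n=12
  tally=20, p=1, n=7
  tally=36, p=2, n=14
  tally=52, p=3, n=13
  tally=64, p=4, n=8
  tally=77, p=5, n=8

Final answer: 77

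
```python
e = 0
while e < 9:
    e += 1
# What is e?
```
Trace:
  e=0
  e=1
  e=2
  e=3
  e=4
  e=5
  e=6
  e=7
  e=8
  e=9

Final answer: 9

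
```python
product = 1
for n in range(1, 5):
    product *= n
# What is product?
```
Trace:
  product=1
  product=1, n=1
  product=2, n=2
  product=6, n=3
  product=24, n=4

Final answer: 24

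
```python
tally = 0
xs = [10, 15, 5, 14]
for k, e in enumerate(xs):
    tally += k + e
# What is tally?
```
Trace:
  tally=0
  tally=10, k=0, e=10
  tally=26, k=1, e=15
  tally=33, k=2, e=5
  tally=50, k=3, e=14

Final answer: 50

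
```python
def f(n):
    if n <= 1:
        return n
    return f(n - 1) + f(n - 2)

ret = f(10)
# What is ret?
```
Call trace (a repeated sub-call is expanded the first time; later identical calls just restate its return value):
f(n=10)
  f(n=9)
    f(n=8)
      f(n=7)
        f(n=6)
          f(n=5)
            f(n=4)
              f(n=3)
                f(n=2)
                  f(n=1)
                  -> return 1
                  f(n=0)
                  -> return 0
                -> return 1
                f(n=1)
                -> return 1
              -> return 2
              f(n=2) -> return 1  (same call as traced above)
            -> return 3
            f(n=3) -> return 2  (same call as traced above)
          -> return 5
          f(n=4) -> return 3  (same call as traced above)
        -> return 8
        f(n=5) -> return 5  (same call as traced above)
      -> return 13
      f(n=6) -> return 8  (same call as traced above)
    -> return 21
    f(n=7) -> return 13  (same call as traced above)
  -> return 34
  f(n=8) -> return 21  (same call as traced above)
-> return 55

Final answer: 55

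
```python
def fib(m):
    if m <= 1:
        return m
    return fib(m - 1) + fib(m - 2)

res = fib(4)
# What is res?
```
Call trace (a repeated sub-call is expanded the first time; later identical calls just restate its return value):
fib(m=4)
  fib(m=3)
    fib(m=2)
      fib(m=1)
      -> return 1
      fib(m=0)
      -> return 0
    -> return 1
    fib(m=1)
    -> return 1
  -> return 2
  fib(m=2) -> return 1  (same call as traced above)
-> return 3

Final answer: 3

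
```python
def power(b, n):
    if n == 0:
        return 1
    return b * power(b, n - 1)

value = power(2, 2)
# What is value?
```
Call trace:
power(b=2, n=2)
  power(b=2, n=1)
    power(b=2, n=0)
    -> return 1
  -> return 2
-> return 4

Final answer: 4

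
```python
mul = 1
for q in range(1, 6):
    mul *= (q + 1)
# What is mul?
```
Trace:
  mul=1
  mul=2, q=1
  mul=6, q=2
  mul=24, q=3
  mul=120, q=4
  mul=720, q=5

Final answer: 720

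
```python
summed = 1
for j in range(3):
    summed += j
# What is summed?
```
Trace:
  summed=1
  summed=1, j=0
  summed=2, j=1
  summed=4, j=2

Final answer: 4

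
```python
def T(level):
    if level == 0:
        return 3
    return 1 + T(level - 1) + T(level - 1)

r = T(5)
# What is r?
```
Call trace (a repeated sub-call is expanded the first time; later identical calls just restate its return value):
T(level=5)
  T(level=4)
    T(level=3)
      T(level=2)
        T(level=1)
          T(level=0)
          -> return 3
          T(level=0)
          -> return 3
        -> return 7
        T(level=1) -> return 7  (same call as traced above)
      -> return 15
      T(level=2) -> return 15  (same call as traced above)
    -> return 31
    T(level=3) -> return 31  (same call as traced above)
  -> return 63
  T(level=4) -> return 63  (same call as traced above)
-> return 127

Final answer: 127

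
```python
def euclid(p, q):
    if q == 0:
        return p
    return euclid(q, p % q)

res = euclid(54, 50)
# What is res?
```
Call trace:
euclid(p=54, q=50)
  euclid(p=50, q=4)
    euclid(p=4, q=2)
      euclid(p=2, q=0)
      -> return 2
    -> return 2
  -> return 2
-> return 2

Final answer: 2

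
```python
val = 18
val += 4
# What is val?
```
Trace:
  val=18
  val=22

Final answer: 22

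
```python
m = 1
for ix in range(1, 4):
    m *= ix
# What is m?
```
Trace:
  m=1
  m=1, ix=1
  m=2, ix=2
  m=6, ix=3

Final answer: 6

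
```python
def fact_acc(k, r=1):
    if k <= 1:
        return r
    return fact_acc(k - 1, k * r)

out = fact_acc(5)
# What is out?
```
Call trace:
fact_acc(k=5, r=1)
  fact_acc(k=4, r=5)
    fact_acc(k=3, r=20)
      fact_acc(k=2, r=60)
        fact_acc(k=1, r=120)
        -> return 120
      -> return 120
    -> return 120
  -> return 120
-> return 120

Final answer: 120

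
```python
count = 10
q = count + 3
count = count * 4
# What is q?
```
Trace:
  count=10
  count=10, q=13
  count=40, q=13

Final answer: 13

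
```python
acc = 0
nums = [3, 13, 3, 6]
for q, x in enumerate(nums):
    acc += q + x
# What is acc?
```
Trace:
  acc=0
  acc=3, q=0, x=3
  acc=17, q=1, x=13
  acc=22, q=2, x=3
  acc=31, q=3, x=6

Final answer: 31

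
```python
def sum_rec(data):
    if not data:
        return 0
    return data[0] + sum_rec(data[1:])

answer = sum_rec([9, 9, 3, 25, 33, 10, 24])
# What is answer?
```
Call trace:
sum_rec(data=[9, 9, 3, 25, 33, 10, 24])
  sum_rec(data=[9, 3, 25, 33, 10, 24])
    sum_rec(data=[3, 25, 33, 10, 24])
      sum_rec(data=[25, 33, 10, 24])
        sum_rec(data=[33, 10, 24])
          sum_rec(data=[10, 24])
            sum_rec(data=[24])
              sum_rec(data=[])
              -> return 0
            -> return 24
          -> return 34
        -> return 67
      -> return 92
    -> return 95
  -> return 104
-> return 113

Final answer: 113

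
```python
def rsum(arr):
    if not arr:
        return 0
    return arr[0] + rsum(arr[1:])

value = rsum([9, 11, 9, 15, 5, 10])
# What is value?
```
Call trace:
rsum(arr=[9, 11, 9, 15, 5, 10])
  rsum(arr=[11, 9, 15, 5, 10])
    rsum(arr=[9, 15, 5, 10])
      rsum(arr=[15, 5, 10])
        rsum(arr=[5, 10])
          rsum(arr=[10])
            rsum(arr=[])
            -> return 0
          -> return 10
        -> return 15
      -> return 30
    -> return 39
  -> return 50
-> return 59

Final answer: 59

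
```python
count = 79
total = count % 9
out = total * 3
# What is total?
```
Trace:
  count=79
  count=79, total=7
  count=79, total=7, out=21

Final answer: 7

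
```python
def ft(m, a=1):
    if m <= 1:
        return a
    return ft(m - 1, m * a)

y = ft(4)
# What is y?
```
Call trace:
ft(m=4, a=1)
  ft(m=3, a=4)
    ft(m=2, a=12)
      ft(m=1, a=24)
      -> return 24
    -> return 24
  -> return 24
-> return 24

Final answer: 24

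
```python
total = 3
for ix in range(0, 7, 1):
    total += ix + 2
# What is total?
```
Trace:
  total=3
  total=5, ix=0
  total=8, ix=1
  total=12, ix=2
  total=17, ix=3
  total=23, ix=4
  total=30, ix=5
  total=38, ix=6

Final answer: 38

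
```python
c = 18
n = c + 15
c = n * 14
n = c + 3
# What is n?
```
Trace:
  c=18
  c=18, n=33
  c=462, n=33
  c=462, n=465

Final answer: 465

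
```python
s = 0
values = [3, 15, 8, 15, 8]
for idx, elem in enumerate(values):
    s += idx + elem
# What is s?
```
Trace:
  s=0
  s=3, idx=0, elem=3
  s=19, idx=1, elem=15
  s=29, idx=2, elem=8
  s=47, idx=3, elem=15
  s=59, idx=4, elem=8

Final answer: 59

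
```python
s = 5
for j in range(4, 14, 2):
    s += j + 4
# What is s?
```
Trace:
  s=5
  s=13, j=4
  s=23, j=6
  s=35, j=8
  s=49, j=10
  s=65, j=12

Final answer: 65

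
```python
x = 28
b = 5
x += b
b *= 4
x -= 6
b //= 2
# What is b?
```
Trace:
  x=28
  x=28, b=5
  x=33, b=5
  x=33, b=20
  x=27, b=20
  x=27, b=10

Final answer: 10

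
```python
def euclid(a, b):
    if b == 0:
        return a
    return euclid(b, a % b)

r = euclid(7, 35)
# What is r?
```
Call trace:
euclid(a=7, b=35)
  euclid(a=35, b=7)
    euclid(a=7, b=0)
    -> return 7
  -> return 7
-> return 7

Final answer: 7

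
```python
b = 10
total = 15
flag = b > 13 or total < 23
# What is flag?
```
Trace:
  b=10
  b=10, total=15
  b=10, total=15, flag=True

Final answer: True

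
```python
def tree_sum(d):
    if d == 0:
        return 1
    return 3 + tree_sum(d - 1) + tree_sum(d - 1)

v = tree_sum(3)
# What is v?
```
Call trace (a repeated sub-call is expanded the first time; later identical calls just restate its return value):
tree_sum(d=3)
  tree_sum(d=2)
    tree_sum(d=1)
      tree_sum(d=0)
      -> return 1
      tree_sum(d=0)
      -> return 1
    -> return 5
    tree_sum(d=1) -> return 5  (same call as traced above)
  -> return 13
  tree_sum(d=2) -> return 13  (same call as traced above)
-> return 29

Final answer: 29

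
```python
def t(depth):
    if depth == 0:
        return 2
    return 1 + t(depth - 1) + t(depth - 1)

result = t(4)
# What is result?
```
Call trace (a repeated sub-call is expanded the first time; later identical calls just restate its return value):
t(depth=4)
  t(depth=3)
    t(depth=2)
      t(depth=1)
        t(depth=0)
        -> return 2
        t(depth=0)
        -> return 2
      -> return 5
      t(depth=1) -> return 5  (same call as traced above)
    -> return 11
    t(depth=2) -> return 11  (same call as traced above)
  -> return 23
  t(depth=3) -> return 23  (same call as traced above)
-> return 47

Final answer: 47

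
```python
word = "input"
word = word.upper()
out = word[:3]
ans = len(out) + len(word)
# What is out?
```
Trace:
  word='input'
  word='INPUT'
  word='INPUT', out='INP'
  word='INPUT', out='INP', ans=8

Final answer: 'INP'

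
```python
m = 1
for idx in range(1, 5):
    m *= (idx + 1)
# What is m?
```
Trace:
  m=1
  m=2, idx=1
  m=6, idx=2
  m=24, idx=3
  m=120, idx=4

Final answer: 120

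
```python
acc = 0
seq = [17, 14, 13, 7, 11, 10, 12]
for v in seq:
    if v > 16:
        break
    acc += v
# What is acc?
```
Trace:
  acc=0
  acc=0, v=17

Final answer: 0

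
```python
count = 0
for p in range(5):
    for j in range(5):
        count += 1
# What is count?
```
Trace:
  count=0
  count=1, p=0, j=0
  count=2, p=0, j=1
  count=3, p=0, j=2
  count=4, p=0, j=3
  count=5, p=0, j=4
  count=6, p=1, j=0
  count=7, p=1, j=1
  count=8, p=1, j=2
  count=9, p=1, j=3
  count=10, p=1, j=4
  count=11, p=2, j=0
  count=12, p=2, j=1
  count=13, p=2, j=2
  count=14, p=2, j=3
  count=15, p=2, j=4
  count=16, p=3, j=0
  count=17, p=3, j=1
  count=18, p=3, j=2
  count=19, p=3, j=3
  count=20, p=3, j=4
  count=21, p=4, j=0
  count=22, p=4, j=1
  count=23, p=4, j=2
  count=24, p=4, j=3
  count=25, p=4, j=4

Final answer: 25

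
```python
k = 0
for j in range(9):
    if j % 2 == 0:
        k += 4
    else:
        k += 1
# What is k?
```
Trace:
  k=0
  k=4, j=0
  k=5, j=1
  k=9, j=2
  k=10, j=3
  k=14, j=4
  k=15, j=5
  k=19, j=6
  k=20, j=7
  k=24, j=8

Final answer: 24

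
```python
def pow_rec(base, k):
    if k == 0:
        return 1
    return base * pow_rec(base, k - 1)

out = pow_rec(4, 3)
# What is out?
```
Call trace:
pow_rec(base=4, k=3)
  pow_rec(base=4, k=2)
    pow_rec(base=4, k=1)
      pow_rec(base=4, k=0)
      -> return 1
    -> return 4
  -> return 16
-> return 64

Final answer: 64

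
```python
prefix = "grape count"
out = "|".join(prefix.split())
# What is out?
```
Trace:
  prefix='grape count'
  prefix='grape count', out='grape|count'

Final answer: 'grape|count'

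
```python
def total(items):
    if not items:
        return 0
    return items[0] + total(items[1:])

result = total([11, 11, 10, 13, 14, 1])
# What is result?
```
Call trace:
total(items=[11, 11, 10, 13, 14, 1])
  total(items=[11, 10, 13, 14, 1])
    total(items=[10, 13, 14, 1])
      total(items=[13, 14, 1])
        total(items=[14, 1])
          total(items=[1])
            total(items=[])
            -> return 0
          -> return 1
        -> return 15
      -> return 28
    -> return 38
  -> return 49
-> return 60

Final answer: 60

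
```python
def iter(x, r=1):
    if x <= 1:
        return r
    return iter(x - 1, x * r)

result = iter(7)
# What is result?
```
Call trace:
iter(x=7, r=1)
  iter(x=6, r=7)
    iter(x=5, r=42)
      iter(x=4, r=210)
        iter(x=3, r=840)
          iter(x=2, r=2520)
            iter(x=1, r=5040)
            -> return 5040
          -> return 5040
        -> return 5040
      -> return 5040
    -> return 5040
  -> return 5040
-> return 5040

Final answer: 5040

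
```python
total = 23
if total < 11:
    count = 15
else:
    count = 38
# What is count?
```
Trace:
  total=23
  total=23, count=38

Final answer: 38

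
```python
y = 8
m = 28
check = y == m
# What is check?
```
Trace:
  y=8
  y=8, m=28
  y=8, m=28, check=False

Final answer: False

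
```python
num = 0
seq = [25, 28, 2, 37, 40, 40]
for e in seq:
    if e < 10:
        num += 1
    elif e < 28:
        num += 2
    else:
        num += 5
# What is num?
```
Trace:
  num=0
  num=2, e=25
  num=7, e=28
  num=8, e=2
  num=13, e=37
  num=18, e=40
  num=23, e=40

Final answer: 23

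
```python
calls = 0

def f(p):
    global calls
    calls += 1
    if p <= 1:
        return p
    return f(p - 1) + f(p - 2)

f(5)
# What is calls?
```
Call trace (a repeated sub-call is expanded the first time; later identical calls just restate its return value):
f(p=5)
  f(p=4)
    f(p=3)
      f(p=2)
        f(p=1)
        -> return 1
        f(p=0)
        -> return 0
      -> return 1
      f(p=1)
      -> return 1
    -> return 2
    f(p=2) -> return 1  (same call as traced above)
  -> return 3
  f(p=3) -> return 2  (same call as traced above)
-> return 5

calls is incremented once per call, so count the calls in each subtree. Let C(p) = number of calls made by f(p).
C(0) = C(1) = 1 (base case, no recursion); C(p) = 1 + C(p - 1) + C(p - 2) otherwise.
C(2) = 1 + C(1) + C(0) = 1 + 1 + 1 = 3
C(3) = 1 + C(2) + C(1) = 1 + 3 + 1 = 5
C(4) = 1 + C(3) + C(2) = 1 + 5 + 3 = 9
C(5) = 1 + C(4) + C(3) = 1 + 9 + 5 = 15
calls = C(5) = 15

Final answer: 15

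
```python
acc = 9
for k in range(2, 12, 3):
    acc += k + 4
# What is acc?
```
Trace:
  acc=9
  acc=15, k=2
  acc=24, k=5
  acc=36, k=8
  acc=51, k=11

Final answer: 51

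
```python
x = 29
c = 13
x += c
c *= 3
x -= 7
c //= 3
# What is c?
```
Trace:
  x=29
  x=29, c=13
  x=42, c=13
  x=42, c=39
  x=35, c=39
  x=35, c=13

Final answer: 13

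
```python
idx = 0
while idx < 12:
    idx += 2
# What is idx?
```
Trace:
  idx=0
  idx=2
  idx=4
  idx=6
  idx=8
  idx=10
  idx=12

Final answer: 12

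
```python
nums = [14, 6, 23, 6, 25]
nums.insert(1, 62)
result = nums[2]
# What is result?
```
Trace:
  nums=[14, 6, 23, 6, 25]
  nums=[14, 62, 6, 23, 6, 25]
  nums=[14, 62, 6, 23, 6, 25], result=6

Final answer: 6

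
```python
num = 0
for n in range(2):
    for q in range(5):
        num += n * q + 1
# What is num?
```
Trace:
  num=0
  num=1, n=0, q=0
  num=2, n=0, q=1
  num=3, n=0, q=2
  num=4, n=0, q=3
  num=5, n=0, q=4
  num=6, n=1, q=0
  num=8, n=1, q=1
  num=11, n=1, q=2
  num=15, n=1, q=3
  num=20, n=1, q=4

Final answer: 20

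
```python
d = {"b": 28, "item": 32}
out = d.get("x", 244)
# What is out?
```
Trace:
  d={'b': 28, 'item': 32}
  d={'b': 28, 'item': 32}, out=244

Final answer: 244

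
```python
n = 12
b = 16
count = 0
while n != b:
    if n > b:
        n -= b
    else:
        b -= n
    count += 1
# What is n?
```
Trace:
  n=12
  n=12, b=16
  n=12, b=16, count=0
  n=12, b=4, count=1
  n=8, b=4, count=2
  n=4, b=4, count=3

Final answer: 4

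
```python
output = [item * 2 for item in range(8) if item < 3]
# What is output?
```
Trace:
  item=0
  item=1
  item=2
  item=3
  item=4
  item=5
  item=6
  item=7
  output=[0, 2, 4]

Final answer: [0, 2, 4]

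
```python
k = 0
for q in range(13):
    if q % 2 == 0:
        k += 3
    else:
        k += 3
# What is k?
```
Trace:
  k=0
  k=3, q=0
  k=6, q=1
  k=9, q=2
  k=12, q=3
  k=15, q=4
  k=18, q=5
  k=21, q=6
  k=24, q=7
  k=27, q=8
  k=30, q=9
  k=33, q=10
  k=36, q=11
  k=39, q=12

Final answer: 39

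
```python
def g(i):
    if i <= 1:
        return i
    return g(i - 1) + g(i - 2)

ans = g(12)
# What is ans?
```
Call trace (a repeated sub-call is expanded the first time; later identical calls just restate its return value):
g(i=12)
  g(i=11)
    g(i=10)
      g(i=9)
        g(i=8)
          g(i=7)
            g(i=6)
              g(i=5)
                g(i=4)
                  g(i=3)
                    g(i=2)
                      g(i=1)
                      -> return 1
                      g(i=0)
                      -> return 0
                    -> return 1
                    g(i=1)
                    -> return 1
                  -> return 2
                  g(i=2) -> return 1  (same call as traced above)
                -> return 3
                g(i=3) -> return 2  (same call as traced above)
              -> return 5
              g(i=4) -> return 3  (same call as traced above)
            -> return 8
            g(i=5) -> return 5  (same call as traced above)
          -> return 13
          g(i=6) -> return 8  (same call as traced above)
        -> return 21
        g(i=7) -> return 13  (same call as traced above)
      -> return 34
      g(i=8) -> return 21  (same call as traced above)
    -> return 55
    g(i=9) -> return 34  (same call as traced above)
  -> return 89
  g(i=10) -> return 55  (same call as traced above)
-> return 144

Final answer: 144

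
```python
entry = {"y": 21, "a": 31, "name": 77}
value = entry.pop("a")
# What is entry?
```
Trace:
  entry={'y': 21, 'a': 31, 'name': 77}
  entry={'y': 21, 'name': 77}, value=31

Final answer: {'y': 21, 'name': 77}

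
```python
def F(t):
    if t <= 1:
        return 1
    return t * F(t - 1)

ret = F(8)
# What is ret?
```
Call trace:
F(t=8)
  F(t=7)
    F(t=6)
      F(t=5)
        F(t=4)
          F(t=3)
            F(t=2)
              F(t=1)
              -> return 1
            -> return 2
          -> return 6
        -> return 24
      -> return 120
    -> return 720
  -> return 5040
-> return 40320

Final answer: 40320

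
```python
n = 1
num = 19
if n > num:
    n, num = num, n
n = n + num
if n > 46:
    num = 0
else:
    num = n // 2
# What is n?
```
Trace:
  n=1
  n=1, num=19
  n=1, num=19
  n=20, num=19
  n=20, num=10

Final answer: 20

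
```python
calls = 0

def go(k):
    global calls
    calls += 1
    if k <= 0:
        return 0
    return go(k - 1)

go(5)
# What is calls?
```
Call trace:
go(k=5)
  go(k=4)
    go(k=3)
      go(k=2)
        go(k=1)
          go(k=0)
          -> return 0
        -> return 0
      -> return 0
    -> return 0
  -> return 0
-> return 0

calls is incremented once per call. go is entered once for each k = 5, 4, 3, 2, 1, 0 (the k <= 0 call returns without recursing), i.e. 5 + 1 calls.
calls = 6

Final answer: 6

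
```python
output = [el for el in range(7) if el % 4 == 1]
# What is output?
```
Trace:
  el=0
  el=1
  el=2
  el=3
  el=4
  el=5
  el=6
  output=[1, 5]

Final answer: [1, 5]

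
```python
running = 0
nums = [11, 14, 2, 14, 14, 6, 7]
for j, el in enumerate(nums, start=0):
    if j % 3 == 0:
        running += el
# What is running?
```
Trace:
  running=0
  running=11, j=0, el=11
  running=11, j=1, el=14
  running=11, j=2, el=2
  running=25, j=3, el=14
  running=25, j=4, el=14
  running=25, j=5, el=6
  running=32, j=6, el=7

Final answer: 32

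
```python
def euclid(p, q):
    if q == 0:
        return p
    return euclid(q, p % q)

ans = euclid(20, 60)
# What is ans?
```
Call trace:
euclid(p=20, q=60)
  euclid(p=60, q=20)
    euclid(p=20, q=0)
    -> return 20
  -> return 20
-> return 20

Final answer: 20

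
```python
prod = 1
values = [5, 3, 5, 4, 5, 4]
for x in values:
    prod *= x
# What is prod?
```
Trace:
  prod=1
  prod=5, x=5
  prod=15, x=3
  prod=75, x=5
  prod=300, x=4
  prod=1500, x=5
  prod=6000, x=4

Final answer: 6000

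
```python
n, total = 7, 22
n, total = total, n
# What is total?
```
Trace:
  n=7, total=22
  n=22, total=7

Final answer: 7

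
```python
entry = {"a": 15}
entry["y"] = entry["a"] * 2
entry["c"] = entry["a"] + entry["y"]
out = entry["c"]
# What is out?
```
Trace:
  entry={'a': 15}
  entry={'a': 15, 'y': 30}
  entry={'a': 15, 'y': 30, 'c': 45}
  entry={'a': 15, 'y': 30, 'c': 45}, out=45

Final answer: 45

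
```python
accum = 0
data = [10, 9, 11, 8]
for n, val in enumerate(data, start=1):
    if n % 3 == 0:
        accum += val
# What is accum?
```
Trace:
  accum=0
  accum=0, n=1, val=10
  accum=0, n=2, val=9
  accum=11, n=3, val=11
  accum=11, n=4, val=8

Final answer: 11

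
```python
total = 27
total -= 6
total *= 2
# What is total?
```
Trace:
  total=27
  total=21
  total=42

Final answer: 42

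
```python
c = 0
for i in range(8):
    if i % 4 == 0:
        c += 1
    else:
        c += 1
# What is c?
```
Trace:
  c=0
  c=1, i=0
  c=2, i=1
  c=3, i=2
  c=4, i=3
  c=5, i=4
  c=6, i=5
  c=7, i=6
  c=8, i=7

Final answer: 8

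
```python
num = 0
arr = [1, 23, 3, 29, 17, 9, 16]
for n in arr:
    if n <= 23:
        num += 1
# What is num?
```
Trace:
  num=0
  num=1, n=1
  num=2, n=23
  num=3, n=3
  num=3, n=29
  num=4, n=17
  num=5, n=9
  num=6, n=16

Final answer: 6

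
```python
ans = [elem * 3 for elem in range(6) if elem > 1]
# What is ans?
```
Trace:
  elem=0
  elem=1
  elem=2
  elem=3
  elem=4
  elem=5
  ans=[6, 9, 12, 15]

Final answer: [6, 9, 12, 15]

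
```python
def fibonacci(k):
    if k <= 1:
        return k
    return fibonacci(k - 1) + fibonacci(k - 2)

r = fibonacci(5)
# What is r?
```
Call trace (a repeated sub-call is expanded the first time; later identical calls just restate its return value):
fibonacci(k=5)
  fibonacci(k=4)
    fibonacci(k=3)
      fibonacci(k=2)
        fibonacci(k=1)
        -> return 1
        fibonacci(k=0)
        -> return 0
      -> return 1
      fibonacci(k=1)
      -> return 1
    -> return 2
    fibonacci(k=2) -> return 1  (same call as traced above)
  -> return 3
  fibonacci(k=3) -> return 2  (same call as traced above)
-> return 5

Final answer: 5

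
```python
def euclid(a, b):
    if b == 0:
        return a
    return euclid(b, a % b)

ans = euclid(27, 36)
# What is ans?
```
Call trace:
euclid(a=27, b=36)
  euclid(a=36, b=27)
    euclid(a=27, b=9)
      euclid(a=9, b=0)
      -> return 9
    -> return 9
  -> return 9
-> return 9

Final answer: 9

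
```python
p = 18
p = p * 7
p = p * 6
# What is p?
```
Trace:
  p=18
  p=126
  p=756

Final answer: 756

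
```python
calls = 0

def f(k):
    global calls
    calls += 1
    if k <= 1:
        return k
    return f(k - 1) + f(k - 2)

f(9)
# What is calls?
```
Call trace (a repeated sub-call is expanded the first time; later identical calls just restate its return value):
f(k=9)
  f(k=8)
    f(k=7)
      f(k=6)
        f(k=5)
          f(k=4)
            f(k=3)
              f(k=2)
                f(k=1)
                -> return 1
                f(k=0)
                -> return 0
              -> return 1
              f(k=1)
              -> return 1
            -> return 2
            f(k=2) -> return 1  (same call as traced above)
          -> return 3
          f(k=3) -> return 2  (same call as traced above)
        -> return 5
        f(k=4) -> return 3  (same call as traced above)
      -> return 8
      f(k=5) -> return 5  (same call as traced above)
    -> return 13
    f(k=6) -> return 8  (same call as traced above)
  -> return 21
  f(k=7) -> return 13  (same call as traced above)
-> return 34

calls is incremented once per call, so count the calls in each subtree. Let C(k) = number of calls made by f(k).
C(0) = C(1) = 1 (base case, no recursion); C(k) = 1 + C(k - 1) + C(k - 2) otherwise.
C(2) = 1 + C(1) + C(0) = 1 + 1 + 1 = 3
C(3) = 1 + C(2) + C(1) = 1 + 3 + 1 = 5
C(4) = 1 + C(3) + C(2) = 1 + 5 + 3 = 9
C(5) = 1 + C(4) + C(3) = 1 + 9 + 5 = 15
C(6) = 1 + C(5) + C(4) = 1 + 15 + 9 = 25
C(7) = 1 + C(6) + C(5) = 1 + 25 + 15 = 41
C(8) = 1 + C(7) + C(6) = 1 + 41 + 25 = 67
C(9) = 1 + C(8) + C(7) = 1 + 67 + 41 = 109
calls = C(9) = 109

Final answer: 109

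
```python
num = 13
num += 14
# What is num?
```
Trace:
  num=13
  num=27

Final answer: 27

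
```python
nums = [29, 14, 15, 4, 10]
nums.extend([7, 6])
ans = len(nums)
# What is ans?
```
Trace:
  nums=[29, 14, 15, 4, 10]
  nums=[29, 14, 15, 4, 10, 7, 6]
  nums=[29, 14, 15, 4, 10, 7, 6], ans=7

Final answer: 7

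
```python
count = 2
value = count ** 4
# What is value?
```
Trace:
  count=2
  count=2, value=16

Final answer: 16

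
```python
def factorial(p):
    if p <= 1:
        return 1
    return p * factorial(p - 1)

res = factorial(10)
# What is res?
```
Call trace:
factorial(p=10)
  factorial(p=9)
    factorial(p=8)
      factorial(p=7)
        factorial(p=6)
          factorial(p=5)
            factorial(p=4)
              factorial(p=3)
                factorial(p=2)
                  factorial(p=1)
                  -> return 1
                -> return 2
              -> return 6
            -> return 24
          -> return 120
        -> return 720
      -> return 5040
    -> return 40320
  -> return 362880
-> return 3628800

Final answer: 3628800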